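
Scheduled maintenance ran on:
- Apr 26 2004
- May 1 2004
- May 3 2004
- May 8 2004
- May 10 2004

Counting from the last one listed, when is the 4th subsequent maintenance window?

The gap pattern 5, 2, 5, 2 repeats every 2 events.
These are the Mondays and Saturdays of each week.
The following Saturday is May 15 2004.
The following Monday is May 17 2004.
Next Saturday: May 22 2004.
The following Monday is May 24 2004.

May 24 2004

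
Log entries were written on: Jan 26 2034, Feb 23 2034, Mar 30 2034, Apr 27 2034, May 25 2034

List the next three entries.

These are Thursdays with 28, 35, 28, 28-day gaps.
Each is the final Thursday of its month — Mar 30 2034 is past the 28th, so '4th Thursday' doesn't fit.
Last Thursday of June 2034: Jun 29 2034.
Last Thursday of July 2034: Jul 27 2034.
Last Thursday of August 2034: Aug 31 2034.

Jun 29 2034, Jul 27 2034, Aug 31 2034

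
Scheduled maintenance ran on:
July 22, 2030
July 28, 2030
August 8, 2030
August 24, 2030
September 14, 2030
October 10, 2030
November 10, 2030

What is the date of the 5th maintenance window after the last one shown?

June 28, 2031

Intervals are 6, 11, 16, 21, 26, 31 days — an arithmetic progression with common difference 5.
Next gap: 36 days. November 10, 2030 + 36 days = December 16, 2030.
Next gap: 41 days. December 16, 2030 + 41 days = January 26, 2031.
Next gap: 46 days. January 26, 2031 + 46 days = March 13, 2031.
Next gap: 51 days. March 13, 2031 + 51 days = May 3, 2031.
Next gap: 56 days. May 3, 2031 + 56 days = June 28, 2031.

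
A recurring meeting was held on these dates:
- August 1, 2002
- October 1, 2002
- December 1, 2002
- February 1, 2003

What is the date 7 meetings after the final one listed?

April 1, 2004

The day-of-month is always 1 (61, 61, 62 days between events).
So this recurs on the 1st of every 2 months.
April 2003: April 1, 2003.
Next: June 2003 → June 1, 2003.
Next: August 2003 → August 1, 2003.
October 2003: October 1, 2003.
December 2003: December 1, 2003.
February 2004: February 1, 2004.
April 2004: April 1, 2004.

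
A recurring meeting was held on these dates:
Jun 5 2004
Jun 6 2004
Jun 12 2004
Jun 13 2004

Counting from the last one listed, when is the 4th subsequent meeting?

The gap pattern 1, 6, 1 repeats every 2 events.
These are the Saturdays and Sundays of each week.
The following Saturday is Jun 19 2004.
The following Sunday is Jun 20 2004.
Next Saturday: Jun 26 2004.
Next Sunday: Jun 27 2004.

Jun 27 2004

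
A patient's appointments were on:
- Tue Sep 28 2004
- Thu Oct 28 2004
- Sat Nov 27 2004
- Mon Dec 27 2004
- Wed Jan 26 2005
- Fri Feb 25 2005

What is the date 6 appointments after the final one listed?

Wed Aug 24 2005

The spacing is 30, 30, 30, 30, 30 days — always 30 days.
Fri Feb 25 2005 + 30 days = Sun Mar 27 2005.
Sun Mar 27 2005 + 30 days = Tue Apr 26 2005.
Tue Apr 26 2005 + 30 days = Thu May 26 2005.
Thu May 26 2005 + 30 days = Sat Jun 25 2005.
Sat Jun 25 2005 + 30 days = Mon Jul 25 2005.
Mon Jul 25 2005 + 30 days = Wed Aug 24 2005.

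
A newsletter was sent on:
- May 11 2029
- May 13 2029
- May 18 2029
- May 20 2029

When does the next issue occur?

May 25 2029

The gap pattern 2, 5, 2 repeats every 2 events.
These are the Fridays and Sundays of each week.
The following Friday is May 25 2029.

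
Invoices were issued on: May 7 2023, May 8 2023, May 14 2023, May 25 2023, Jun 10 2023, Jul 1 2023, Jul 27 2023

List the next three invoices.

Aug 27 2023, Oct 2 2023, Nov 12 2023

The spacing grows by 5 each time: 1, 6, 11, 16, 21, 26 days.
Next gap: 31 days. Jul 27 2023 + 31 days = Aug 27 2023.
Next gap: 36 days. Aug 27 2023 + 36 days = Oct 2 2023.
Next gap: 41 days. Oct 2 2023 + 41 days = Nov 12 2023.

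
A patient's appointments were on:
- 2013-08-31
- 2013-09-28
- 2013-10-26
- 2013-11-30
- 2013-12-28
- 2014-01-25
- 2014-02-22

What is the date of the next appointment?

All Saturdays; the gaps (28, 28, 35, 28, 28, 28) vary with month length.
This is the last Saturday of each month.
Last Saturday of March 2014: 2014-03-29.

2014-03-29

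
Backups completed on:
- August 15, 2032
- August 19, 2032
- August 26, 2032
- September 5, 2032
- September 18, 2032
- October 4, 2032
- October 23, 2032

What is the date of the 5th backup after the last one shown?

Intervals are 4, 7, 10, 13, 16, 19 days — an arithmetic progression with common difference 3.
Next gap: 22 days. October 23, 2032 + 22 days = November 14, 2032.
Next gap: 25 days. November 14, 2032 + 25 days = December 9, 2032.
Next gap: 28 days. December 9, 2032 + 28 days = January 6, 2033.
Next gap: 31 days. January 6, 2033 + 31 days = February 6, 2033.
Next gap: 34 days. February 6, 2033 + 34 days = March 12, 2033.

March 12, 2033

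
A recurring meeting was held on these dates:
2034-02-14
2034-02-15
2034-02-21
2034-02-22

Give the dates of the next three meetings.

Gaps: 1, 6, 1 days — not constant, but cyclic with period 2.
The events fall on every Tuesday and Wednesday.
The following Tuesday is 2034-02-28.
Next Wednesday: 2034-03-01.
The following Tuesday is 2034-03-07.

2034-02-28, 2034-03-01, 2034-03-07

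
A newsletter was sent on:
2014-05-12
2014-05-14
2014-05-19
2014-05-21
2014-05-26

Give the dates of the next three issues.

Gaps: 2, 5, 2, 5 days — not constant, but cyclic with period 2.
The events fall on every Monday and Wednesday.
The following Wednesday is 2014-05-28.
Next Monday: 2014-06-02.
Next Wednesday: 2014-06-04.

2014-05-28, 2014-06-02, 2014-06-04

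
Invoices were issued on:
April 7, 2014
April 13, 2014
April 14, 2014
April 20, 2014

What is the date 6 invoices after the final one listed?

Every event lands on a Monday or Sunday (gaps cycle 6, 1, 6).
So the schedule is: every Monday and Sunday.
The following Monday is April 21, 2014.
Next Sunday: April 27, 2014.
The following Monday is April 28, 2014.
The following Sunday is May 4, 2014.
The following Monday is May 5, 2014.
Next Sunday: May 11, 2014.

May 11, 2014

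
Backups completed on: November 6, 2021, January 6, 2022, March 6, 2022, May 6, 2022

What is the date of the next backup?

July 6, 2022

Gaps: 61, 59, 61 days — not constant. Every event is on the 6th of the month.
Pattern: the 6th of every 2 months.
July 2022: July 6, 2022.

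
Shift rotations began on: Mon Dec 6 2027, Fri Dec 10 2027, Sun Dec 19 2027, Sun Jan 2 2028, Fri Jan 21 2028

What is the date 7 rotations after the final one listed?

Intervals are 4, 9, 14, 19 days — an arithmetic progression with common difference 5.
Next gap: 24 days. Fri Jan 21 2028 + 24 days = Mon Feb 14 2028.
Next gap: 29 days. Mon Feb 14 2028 + 29 days = Tue Mar 14 2028.
Next gap: 34 days. Tue Mar 14 2028 + 34 days = Mon Apr 17 2028.
Next gap: 39 days. Mon Apr 17 2028 + 39 days = Fri May 26 2028.
Next gap: 44 days. Fri May 26 2028 + 44 days = Sun Jul 9 2028.
Next gap: 49 days. Sun Jul 9 2028 + 49 days = Sun Aug 27 2028.
Next gap: 54 days. Sun Aug 27 2028 + 54 days = Fri Oct 20 2028.

Fri Oct 20 2028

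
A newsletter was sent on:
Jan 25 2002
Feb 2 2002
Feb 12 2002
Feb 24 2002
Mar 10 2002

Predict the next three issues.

Intervals are 8, 10, 12, 14 days — an arithmetic progression with common difference 2.
Next gap: 16 days. Mar 10 2002 + 16 days = Mar 26 2002.
Next gap: 18 days. Mar 26 2002 + 18 days = Apr 13 2002.
Next gap: 20 days. Apr 13 2002 + 20 days = May 3 2002.

Mar 26 2002, Apr 13 2002, May 3 2002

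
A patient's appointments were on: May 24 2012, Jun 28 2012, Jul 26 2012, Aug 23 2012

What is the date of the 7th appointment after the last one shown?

Gaps: 35, 28, 28 days — a mix of 28 and 35. Every date is a Thursday.
Each is the 4th Thursday of its month.
4th Thursday of September 2012: Sep 27 2012.
4th Thursday of October 2012: Oct 25 2012.
November 2012 — 4th Thursday is Nov 22 2012.
4th Thursday of December 2012: Dec 27 2012.
4th Thursday of January 2013: Jan 24 2013.
4th Thursday of February 2013: Feb 28 2013.
4th Thursday of March 2013: Mar 28 2013.

Mar 28 2013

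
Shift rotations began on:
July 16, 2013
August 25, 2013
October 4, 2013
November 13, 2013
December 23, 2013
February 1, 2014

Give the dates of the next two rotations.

The spacing is 40, 40, 40, 40, 40 days — always 40 days.
February 1, 2014 + 40 days = March 13, 2014.
March 13, 2014 + 40 days = April 22, 2014.

March 13, 2014; April 22, 2014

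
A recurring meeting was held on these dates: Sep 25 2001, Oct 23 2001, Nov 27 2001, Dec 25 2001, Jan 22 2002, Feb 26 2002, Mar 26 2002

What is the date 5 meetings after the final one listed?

Aug 27 2002

All dates are Tuesdays, 28, 35, 28, 28, 35, 28 days apart.
Specifically, the 4th Tuesday of each month.
April 2002 — 4th Tuesday is Apr 23 2002.
May 2002 — 4th Tuesday is May 28 2002.
4th Tuesday of June 2002: Jun 25 2002.
July 2002 — 4th Tuesday is Jul 23 2002.
August 2002 — 4th Tuesday is Aug 27 2002.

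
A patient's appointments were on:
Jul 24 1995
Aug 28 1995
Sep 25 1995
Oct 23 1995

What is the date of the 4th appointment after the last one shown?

All dates are Mondays, 35, 28, 28 days apart.
Specifically, the 4th Monday of each month.
November 1995 — 4th Monday is Nov 27 1995.
December 1995 — 4th Monday is Dec 25 1995.
January 1996 — 4th Monday is Jan 22 1996.
February 1996 — 4th Monday is Feb 26 1996.

Feb 26 1996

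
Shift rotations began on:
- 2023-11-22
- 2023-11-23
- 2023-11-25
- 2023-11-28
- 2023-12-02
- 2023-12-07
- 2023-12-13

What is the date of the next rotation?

2023-12-20

Intervals are 1, 2, 3, 4, 5, 6 days — an arithmetic progression with common difference 1.
Next gap: 7 days. 2023-12-13 + 7 days = 2023-12-20.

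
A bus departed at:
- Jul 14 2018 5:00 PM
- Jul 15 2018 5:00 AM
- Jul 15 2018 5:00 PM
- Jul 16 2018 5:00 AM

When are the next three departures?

Jul 16 2018 5:00 PM, Jul 17 2018 5:00 AM, Jul 17 2018 5:00 PM

The interval is a steady 12 hours (12, 12, 12).
Jul 16 2018 5:00 AM + 12 h = Jul 16 2018 5:00 PM.
Jul 16 2018 5:00 PM + 12 h = Jul 17 2018 5:00 AM.
Jul 17 2018 5:00 AM + 12 h = Jul 17 2018 5:00 PM.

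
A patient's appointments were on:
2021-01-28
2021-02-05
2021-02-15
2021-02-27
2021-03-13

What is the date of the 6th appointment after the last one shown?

2021-07-17

The spacing grows by 2 each time: 8, 10, 12, 14 days.
Next gap: 16 days. 2021-03-13 + 16 days = 2021-03-29.
Next gap: 18 days. 2021-03-29 + 18 days = 2021-04-16.
Next gap: 20 days. 2021-04-16 + 20 days = 2021-05-06.
Next gap: 22 days. 2021-05-06 + 22 days = 2021-05-28.
Next gap: 24 days. 2021-05-28 + 24 days = 2021-06-21.
Next gap: 26 days. 2021-06-21 + 26 days = 2021-07-17.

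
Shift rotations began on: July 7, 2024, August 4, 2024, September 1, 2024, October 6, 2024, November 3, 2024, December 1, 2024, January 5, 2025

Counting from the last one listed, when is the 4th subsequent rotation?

May 4, 2025

These are Sundays at 28- or 35-day spacing (28, 28, 35, 28, 28, 35).
The pattern: 1st Sunday of the month.
1st Sunday of February 2025: February 2, 2025.
March 2025 — 1st Sunday is March 2, 2025.
April 2025 — 1st Sunday is April 6, 2025.
May 2025 — 1st Sunday is May 4, 2025.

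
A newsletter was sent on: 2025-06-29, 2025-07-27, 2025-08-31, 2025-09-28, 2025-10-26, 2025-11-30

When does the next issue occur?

2025-12-28

These are Sundays with 28, 35, 28, 28, 35-day gaps.
Each is the final Sunday of its month — 2025-06-29 is past the 28th, so '4th Sunday' doesn't fit.
December 2025 ends with Sunday 2025-12-28.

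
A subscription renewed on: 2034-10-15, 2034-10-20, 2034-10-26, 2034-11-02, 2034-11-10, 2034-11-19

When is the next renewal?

Intervals are 5, 6, 7, 8, 9 days — an arithmetic progression with common difference 1.
Next gap: 10 days. 2034-11-19 + 10 days = 2034-11-29.

2034-11-29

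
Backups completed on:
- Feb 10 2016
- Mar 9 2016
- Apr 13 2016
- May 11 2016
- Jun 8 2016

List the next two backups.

These are Wednesdays at 28- or 35-day spacing (28, 35, 28, 28).
The pattern: 2nd Wednesday of the month.
July 2016 — 2nd Wednesday is Jul 13 2016.
2nd Wednesday of August 2016: Aug 10 2016.

Jul 13 2016, Aug 10 2016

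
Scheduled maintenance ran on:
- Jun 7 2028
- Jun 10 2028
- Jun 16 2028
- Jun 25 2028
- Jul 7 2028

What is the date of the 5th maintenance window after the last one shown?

Oct 20 2028

Gaps: 3, 6, 9, 12 days — each gap is 3 larger than the previous one.
Next gap: 15 days. Jul 7 2028 + 15 days = Jul 22 2028.
Next gap: 18 days. Jul 22 2028 + 18 days = Aug 9 2028.
Next gap: 21 days. Aug 9 2028 + 21 days = Aug 30 2028.
Next gap: 24 days. Aug 30 2028 + 24 days = Sep 23 2028.
Next gap: 27 days. Sep 23 2028 + 27 days = Oct 20 2028.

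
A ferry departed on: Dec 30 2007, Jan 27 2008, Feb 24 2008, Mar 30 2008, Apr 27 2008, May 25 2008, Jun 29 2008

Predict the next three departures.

Jul 27 2008, Aug 31 2008, Sep 28 2008

Every date is a Sunday; gaps 28, 28, 35, 28, 28, 35 days.
Each is the last Sunday of its month (at least one falls on the 29th or later, ruling out '4th Sunday').
Last Sunday of July 2008: Jul 27 2008.
Last Sunday of August 2008: Aug 31 2008.
Last Sunday of September 2008: Sep 28 2008.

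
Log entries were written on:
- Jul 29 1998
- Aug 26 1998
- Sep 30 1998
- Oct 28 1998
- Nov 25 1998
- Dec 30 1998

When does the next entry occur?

Jan 27 1999

All Wednesdays; the gaps (28, 35, 28, 28, 35) vary with month length.
This is the last Wednesday of each month.
January 1999 ends with Wednesday Jan 27 1999.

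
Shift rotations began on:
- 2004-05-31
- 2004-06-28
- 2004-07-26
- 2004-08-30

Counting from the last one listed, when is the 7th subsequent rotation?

2005-03-28

All Mondays; the gaps (28, 28, 35) vary with month length.
This is the last Monday of each month.
Last Monday of September 2004: 2004-09-27.
Last Monday of October 2004: 2004-10-25.
Last Monday of November 2004: 2004-11-29.
Last Monday of December 2004: 2004-12-27.
Last Monday of January 2005: 2005-01-31.
February 2005 ends with Monday 2005-02-28.
March 2005 ends with Monday 2005-03-28.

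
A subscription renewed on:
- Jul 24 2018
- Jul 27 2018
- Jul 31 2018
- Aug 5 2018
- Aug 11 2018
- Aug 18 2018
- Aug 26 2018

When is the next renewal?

Sep 4 2018

Intervals are 3, 4, 5, 6, 7, 8 days — an arithmetic progression with common difference 1.
Next gap: 9 days. Aug 26 2018 + 9 days = Sep 4 2018.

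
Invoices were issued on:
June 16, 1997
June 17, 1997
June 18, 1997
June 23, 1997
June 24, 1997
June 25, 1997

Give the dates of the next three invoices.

June 30, 1997; July 1, 1997; July 2, 1997

Gaps: 1, 1, 5, 1, 1 days — not constant, but cyclic with period 3.
The events fall on every Monday, Tuesday and Wednesday.
The following Monday is June 30, 1997.
Next Tuesday: July 1, 1997.
The following Wednesday is July 2, 1997.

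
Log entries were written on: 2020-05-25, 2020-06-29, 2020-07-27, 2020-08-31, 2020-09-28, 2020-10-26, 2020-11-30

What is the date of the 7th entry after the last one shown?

2021-06-28

These are Mondays with 35, 28, 35, 28, 28, 35-day gaps.
Each is the final Monday of its month — 2020-06-29 is past the 28th, so '4th Monday' doesn't fit.
December 2020 ends with Monday 2020-12-28.
January 2021 ends with Monday 2021-01-25.
Last Monday of February 2021: 2021-02-22.
Last Monday of March 2021: 2021-03-29.
Last Monday of April 2021: 2021-04-26.
Last Monday of May 2021: 2021-05-31.
Last Monday of June 2021: 2021-06-28.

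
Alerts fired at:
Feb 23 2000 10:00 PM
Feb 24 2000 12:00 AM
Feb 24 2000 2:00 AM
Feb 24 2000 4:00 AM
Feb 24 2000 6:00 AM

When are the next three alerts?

Feb 24 2000 8:00 AM, Feb 24 2000 10:00 AM, Feb 24 2000 12:00 PM

Spacing: 2, 2, 2, 2 h — constant 2 h.
Feb 24 2000 6:00 AM + 2 h = Feb 24 2000 8:00 AM.
Feb 24 2000 8:00 AM + 2 h = Feb 24 2000 10:00 AM.
Feb 24 2000 10:00 AM + 2 h = Feb 24 2000 12:00 PM.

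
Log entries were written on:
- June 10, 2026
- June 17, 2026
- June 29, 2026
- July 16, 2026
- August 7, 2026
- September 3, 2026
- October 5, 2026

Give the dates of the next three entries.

Intervals are 7, 12, 17, 22, 27, 32 days — an arithmetic progression with common difference 5.
Next gap: 37 days. October 5, 2026 + 37 days = November 11, 2026.
Next gap: 42 days. November 11, 2026 + 42 days = December 23, 2026.
Next gap: 47 days. December 23, 2026 + 47 days = February 8, 2027.

November 11, 2026; December 23, 2026; February 8, 2027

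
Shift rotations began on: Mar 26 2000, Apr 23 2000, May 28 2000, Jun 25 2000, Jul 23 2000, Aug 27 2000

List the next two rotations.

Sep 24 2000, Oct 22 2000

Gaps: 28, 35, 28, 28, 35 days — a mix of 28 and 35. Every date is a Sunday.
Each is the 4th Sunday of its month.
4th Sunday of September 2000: Sep 24 2000.
October 2000 — 4th Sunday is Oct 22 2000.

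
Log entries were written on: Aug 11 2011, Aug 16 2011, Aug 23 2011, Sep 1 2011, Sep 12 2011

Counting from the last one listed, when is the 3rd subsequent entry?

Oct 27 2011

The spacing grows by 2 each time: 5, 7, 9, 11 days.
Next gap: 13 days. Sep 12 2011 + 13 days = Sep 25 2011.
Next gap: 15 days. Sep 25 2011 + 15 days = Oct 10 2011.
Next gap: 17 days. Oct 10 2011 + 17 days = Oct 27 2011.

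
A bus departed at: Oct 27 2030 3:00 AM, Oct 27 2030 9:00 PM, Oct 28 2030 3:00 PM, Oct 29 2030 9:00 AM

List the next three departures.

Spacing: 18, 18, 18 h — constant 18 h.
Oct 29 2030 9:00 AM + 18 h = Oct 30 2030 3:00 AM.
Oct 30 2030 3:00 AM + 18 h = Oct 30 2030 9:00 PM.
Oct 30 2030 9:00 PM + 18 h = Oct 31 2030 3:00 PM.

Oct 30 2030 3:00 AM, Oct 30 2030 9:00 PM, Oct 31 2030 3:00 PM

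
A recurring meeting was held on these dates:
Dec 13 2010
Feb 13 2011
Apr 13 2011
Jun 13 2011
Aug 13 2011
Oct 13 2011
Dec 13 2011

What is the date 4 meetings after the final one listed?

Gaps: 62, 59, 61, 61, 61, 61 days — not constant. Every event is on the 13th of the month.
Pattern: the 13th of every 2 months.
Next: February 2012 → Feb 13 2012.
Next: April 2012 → Apr 13 2012.
Next: June 2012 → Jun 13 2012.
Next: August 2012 → Aug 13 2012.

Aug 13 2012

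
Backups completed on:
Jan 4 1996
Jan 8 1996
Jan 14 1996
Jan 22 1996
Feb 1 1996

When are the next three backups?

Intervals are 4, 6, 8, 10 days — an arithmetic progression with common difference 2.
Next gap: 12 days. Feb 1 1996 + 12 days = Feb 13 1996.
Next gap: 14 days. Feb 13 1996 + 14 days = Feb 27 1996.
Next gap: 16 days. Feb 27 1996 + 16 days = Mar 14 1996.

Feb 13 1996, Feb 27 1996, Mar 14 1996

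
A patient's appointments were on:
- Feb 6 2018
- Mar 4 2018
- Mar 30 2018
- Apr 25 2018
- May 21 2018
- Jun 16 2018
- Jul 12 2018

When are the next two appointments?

Aug 7 2018, Sep 2 2018

Gaps between consecutive events: 26, 26, 26, 26, 26, 26 days — a constant 26-day interval.
Jul 12 2018 + 26 days = Aug 7 2018.
Aug 7 2018 + 26 days = Sep 2 2018.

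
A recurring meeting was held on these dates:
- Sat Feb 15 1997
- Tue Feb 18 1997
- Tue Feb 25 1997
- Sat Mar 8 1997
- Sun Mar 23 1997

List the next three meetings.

Fri Apr 11 1997, Sun May 4 1997, Sat May 31 1997

Gaps: 3, 7, 11, 15 days — each gap is 4 larger than the previous one.
Next gap: 19 days. Sun Mar 23 1997 + 19 days = Fri Apr 11 1997.
Next gap: 23 days. Fri Apr 11 1997 + 23 days = Sun May 4 1997.
Next gap: 27 days. Sun May 4 1997 + 27 days = Sat May 31 1997.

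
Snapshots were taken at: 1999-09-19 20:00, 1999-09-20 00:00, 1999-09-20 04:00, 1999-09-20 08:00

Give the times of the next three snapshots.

1999-09-20 12:00, 1999-09-20 16:00, 1999-09-20 20:00

Gaps: 4, 4, 4 hours — each event is 4 hours after the previous one.
1999-09-20 08:00 + 4 h = 1999-09-20 12:00.
1999-09-20 12:00 + 4 h = 1999-09-20 16:00.
1999-09-20 16:00 + 4 h = 1999-09-20 20:00.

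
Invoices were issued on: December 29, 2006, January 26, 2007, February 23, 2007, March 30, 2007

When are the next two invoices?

April 27, 2007; May 25, 2007

Every date is a Friday; gaps 28, 28, 35 days.
Each is the last Friday of its month (at least one falls on the 29th or later, ruling out '4th Friday').
April 2007 ends with Friday April 27, 2007.
Last Friday of May 2007: May 25, 2007.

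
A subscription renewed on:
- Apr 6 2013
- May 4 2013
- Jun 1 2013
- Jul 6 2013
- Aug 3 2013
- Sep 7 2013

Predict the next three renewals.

Gaps: 28, 28, 35, 28, 35 days — a mix of 28 and 35. Every date is a Saturday.
Each is the 1st Saturday of its month.
October 2013 — 1st Saturday is Oct 5 2013.
1st Saturday of November 2013: Nov 2 2013.
December 2013 — 1st Saturday is Dec 7 2013.

Oct 5 2013, Nov 2 2013, Dec 7 2013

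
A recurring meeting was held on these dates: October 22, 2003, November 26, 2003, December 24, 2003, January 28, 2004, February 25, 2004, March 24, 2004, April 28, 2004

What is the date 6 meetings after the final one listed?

These are Wednesdays at 28- or 35-day spacing (35, 28, 35, 28, 28, 35).
The pattern: 4th Wednesday of the month.
4th Wednesday of May 2004: May 26, 2004.
June 2004 — 4th Wednesday is June 23, 2004.
July 2004 — 4th Wednesday is July 28, 2004.
4th Wednesday of August 2004: August 25, 2004.
4th Wednesday of September 2004: September 22, 2004.
October 2004 — 4th Wednesday is October 27, 2004.

October 27, 2004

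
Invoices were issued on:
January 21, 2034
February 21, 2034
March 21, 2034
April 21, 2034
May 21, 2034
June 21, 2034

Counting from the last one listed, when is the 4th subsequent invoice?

Each date is the 21st; the gaps (31, 28, 31, 30, 31) track the month lengths.
The rule is the 21st of each month.
Next: July 2034 → July 21, 2034.
Next: August 2034 → August 21, 2034.
September 2034: September 21, 2034.
Next: October 2034 → October 21, 2034.

October 21, 2034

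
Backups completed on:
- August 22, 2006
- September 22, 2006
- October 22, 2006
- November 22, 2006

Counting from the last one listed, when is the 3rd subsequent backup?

The day-of-month is always 22 (31, 30, 31 days between events).
So this recurs on the 22nd of each month.
Next: December 2006 → December 22, 2006.
January 2007: January 22, 2007.
February 2007: February 22, 2007.

February 22, 2007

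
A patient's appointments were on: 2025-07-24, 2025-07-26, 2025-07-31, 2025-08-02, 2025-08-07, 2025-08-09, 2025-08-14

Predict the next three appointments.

Gaps: 2, 5, 2, 5, 2, 5 days — not constant, but cyclic with period 2.
The events fall on every Thursday and Saturday.
The following Saturday is 2025-08-16.
The following Thursday is 2025-08-21.
Next Saturday: 2025-08-23.

2025-08-16, 2025-08-21, 2025-08-23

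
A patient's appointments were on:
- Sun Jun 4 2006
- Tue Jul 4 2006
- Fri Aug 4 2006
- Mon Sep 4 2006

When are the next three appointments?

Wed Oct 4 2006, Sat Nov 4 2006, Mon Dec 4 2006

The day-of-month is always 4 (30, 31, 31 days between events).
So this recurs on the 4th of each month.
October 2006: Wed Oct 4 2006.
Next: November 2006 → Sat Nov 4 2006.
December 2006: Mon Dec 4 2006.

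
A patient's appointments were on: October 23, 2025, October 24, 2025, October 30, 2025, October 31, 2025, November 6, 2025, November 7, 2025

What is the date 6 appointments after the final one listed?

November 28, 2025

Every event lands on a Thursday or Friday (gaps cycle 1, 6, 1, 6, 1).
So the schedule is: every Thursday and Friday.
The following Thursday is November 13, 2025.
The following Friday is November 14, 2025.
The following Thursday is November 20, 2025.
Next Friday: November 21, 2025.
Next Thursday: November 27, 2025.
Next Friday: November 28, 2025.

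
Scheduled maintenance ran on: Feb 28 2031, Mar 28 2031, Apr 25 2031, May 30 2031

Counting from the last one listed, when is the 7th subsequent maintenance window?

All Fridays; the gaps (28, 28, 35) vary with month length.
This is the last Friday of each month.
June 2031 ends with Friday Jun 27 2031.
July 2031 ends with Friday Jul 25 2031.
Last Friday of August 2031: Aug 29 2031.
Last Friday of September 2031: Sep 26 2031.
October 2031 ends with Friday Oct 31 2031.
Last Friday of November 2031: Nov 28 2031.
Last Friday of December 2031: Dec 26 2031.

Dec 26 2031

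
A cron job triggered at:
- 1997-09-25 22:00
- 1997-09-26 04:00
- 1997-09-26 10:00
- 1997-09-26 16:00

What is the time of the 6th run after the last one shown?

The interval is a steady 6 hours (6, 6, 6).
1997-09-26 16:00 + 6 h = 1997-09-26 22:00.
1997-09-26 22:00 + 6 h = 1997-09-27 04:00.
1997-09-27 04:00 + 6 h = 1997-09-27 10:00.
1997-09-27 10:00 + 6 h = 1997-09-27 16:00.
1997-09-27 16:00 + 6 h = 1997-09-27 22:00.
1997-09-27 22:00 + 6 h = 1997-09-28 04:00.

1997-09-28 04:00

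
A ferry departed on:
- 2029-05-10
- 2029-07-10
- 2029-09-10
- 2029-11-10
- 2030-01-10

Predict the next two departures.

2030-03-10, 2030-05-10

Each date is the 10th; the gaps (61, 62, 61, 61) track the month lengths.
The rule is the 10th of every 2 months.
March 2030: 2030-03-10.
Next: May 2030 → 2030-05-10.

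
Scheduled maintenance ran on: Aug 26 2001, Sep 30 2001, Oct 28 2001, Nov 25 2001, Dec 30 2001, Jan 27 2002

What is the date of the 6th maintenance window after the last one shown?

Every date is a Sunday; gaps 35, 28, 28, 35, 28 days.
Each is the last Sunday of its month (at least one falls on the 29th or later, ruling out '4th Sunday').
Last Sunday of February 2002: Feb 24 2002.
March 2002 ends with Sunday Mar 31 2002.
Last Sunday of April 2002: Apr 28 2002.
Last Sunday of May 2002: May 26 2002.
June 2002 ends with Sunday Jun 30 2002.
July 2002 ends with Sunday Jul 28 2002.

Jul 28 2002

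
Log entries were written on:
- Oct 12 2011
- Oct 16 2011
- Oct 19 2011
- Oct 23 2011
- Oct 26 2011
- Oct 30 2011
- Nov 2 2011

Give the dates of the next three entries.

The gap pattern 4, 3, 4, 3, 4, 3 repeats every 2 events.
These are the Wednesdays and Sundays of each week.
Next Sunday: Nov 6 2011.
Next Wednesday: Nov 9 2011.
The following Sunday is Nov 13 2011.

Nov 6 2011, Nov 9 2011, Nov 13 2011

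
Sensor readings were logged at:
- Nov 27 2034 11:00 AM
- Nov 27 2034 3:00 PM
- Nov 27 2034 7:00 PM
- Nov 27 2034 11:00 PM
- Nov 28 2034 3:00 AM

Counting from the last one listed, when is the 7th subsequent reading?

Nov 29 2034 7:00 AM

Spacing: 4, 4, 4, 4 h — constant 4 h.
Nov 28 2034 3:00 AM + 4 h = Nov 28 2034 7:00 AM.
Nov 28 2034 7:00 AM + 4 h = Nov 28 2034 11:00 AM.
Nov 28 2034 11:00 AM + 4 h = Nov 28 2034 3:00 PM.
Nov 28 2034 3:00 PM + 4 h = Nov 28 2034 7:00 PM.
Nov 28 2034 7:00 PM + 4 h = Nov 28 2034 11:00 PM.
Nov 28 2034 11:00 PM + 4 h = Nov 29 2034 3:00 AM.
Nov 29 2034 3:00 AM + 4 h = Nov 29 2034 7:00 AM.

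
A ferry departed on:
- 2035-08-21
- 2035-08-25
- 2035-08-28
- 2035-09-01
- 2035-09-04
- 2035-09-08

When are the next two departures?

2035-09-11, 2035-09-15

Gaps: 4, 3, 4, 3, 4 days — not constant, but cyclic with period 2.
The events fall on every Tuesday and Saturday.
The following Tuesday is 2035-09-11.
The following Saturday is 2035-09-15.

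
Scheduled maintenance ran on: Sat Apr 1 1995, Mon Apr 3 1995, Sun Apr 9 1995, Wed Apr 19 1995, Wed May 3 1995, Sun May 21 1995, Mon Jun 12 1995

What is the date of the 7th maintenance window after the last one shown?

Intervals are 2, 6, 10, 14, 18, 22 days — an arithmetic progression with common difference 4.
Next gap: 26 days. Mon Jun 12 1995 + 26 days = Sat Jul 8 1995.
Next gap: 30 days. Sat Jul 8 1995 + 30 days = Mon Aug 7 1995.
Next gap: 34 days. Mon Aug 7 1995 + 34 days = Sun Sep 10 1995.
Next gap: 38 days. Sun Sep 10 1995 + 38 days = Wed Oct 18 1995.
Next gap: 42 days. Wed Oct 18 1995 + 42 days = Wed Nov 29 1995.
Next gap: 46 days. Wed Nov 29 1995 + 46 days = Sun Jan 14 1996.
Next gap: 50 days. Sun Jan 14 1996 + 50 days = Mon Mar 4 1996.

Mon Mar 4 1996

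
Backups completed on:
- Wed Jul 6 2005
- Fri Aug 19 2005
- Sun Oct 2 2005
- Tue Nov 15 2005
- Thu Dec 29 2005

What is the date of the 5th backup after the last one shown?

The spacing is 44, 44, 44, 44 days — always 44 days.
Thu Dec 29 2005 + 44 days = Sat Feb 11 2006.
Sat Feb 11 2006 + 44 days = Mon Mar 27 2006.
Mon Mar 27 2006 + 44 days = Wed May 10 2006.
Wed May 10 2006 + 44 days = Fri Jun 23 2006.
Fri Jun 23 2006 + 44 days = Sun Aug 6 2006.

Sun Aug 6 2006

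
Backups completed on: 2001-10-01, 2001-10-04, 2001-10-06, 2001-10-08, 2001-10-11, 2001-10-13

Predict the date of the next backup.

Every event lands on a Monday or Thursday or Saturday (gaps cycle 3, 2, 2, 3, 2).
So the schedule is: every Monday, Thursday and Saturday.
Next Monday: 2001-10-15.

2001-10-15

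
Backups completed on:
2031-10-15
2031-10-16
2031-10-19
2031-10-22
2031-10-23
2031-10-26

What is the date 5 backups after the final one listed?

2031-11-06

The gap pattern 1, 3, 3, 1, 3 repeats every 3 events.
These are the Wednesdays, Thursdays and Sundays of each week.
The following Wednesday is 2031-10-29.
The following Thursday is 2031-10-30.
Next Sunday: 2031-11-02.
Next Wednesday: 2031-11-05.
Next Thursday: 2031-11-06.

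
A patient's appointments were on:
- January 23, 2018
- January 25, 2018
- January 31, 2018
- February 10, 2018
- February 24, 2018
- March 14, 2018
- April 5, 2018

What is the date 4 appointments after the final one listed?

August 11, 2018

Gaps: 2, 6, 10, 14, 18, 22 days — each gap is 4 larger than the previous one.
Next gap: 26 days. April 5, 2018 + 26 days = May 1, 2018.
Next gap: 30 days. May 1, 2018 + 30 days = May 31, 2018.
Next gap: 34 days. May 31, 2018 + 34 days = July 4, 2018.
Next gap: 38 days. July 4, 2018 + 38 days = August 11, 2018.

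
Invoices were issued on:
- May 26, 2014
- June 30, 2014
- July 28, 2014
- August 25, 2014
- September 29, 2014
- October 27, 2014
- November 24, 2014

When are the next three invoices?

These are Mondays with 35, 28, 28, 35, 28, 28-day gaps.
Each is the final Monday of its month — June 30, 2014 is past the 28th, so '4th Monday' doesn't fit.
December 2014 ends with Monday December 29, 2014.
Last Monday of January 2015: January 26, 2015.
Last Monday of February 2015: February 23, 2015.

December 29, 2014; January 26, 2015; February 23, 2015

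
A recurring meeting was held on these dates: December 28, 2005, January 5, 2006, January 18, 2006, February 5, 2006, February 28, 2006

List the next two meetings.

Intervals are 8, 13, 18, 23 days — an arithmetic progression with common difference 5.
Next gap: 28 days. February 28, 2006 + 28 days = March 28, 2006.
Next gap: 33 days. March 28, 2006 + 33 days = April 30, 2006.

March 28, 2006; April 30, 2006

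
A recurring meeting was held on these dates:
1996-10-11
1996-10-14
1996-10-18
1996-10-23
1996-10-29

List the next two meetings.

1996-11-05, 1996-11-13

The spacing grows by 1 each time: 3, 4, 5, 6 days.
Next gap: 7 days. 1996-10-29 + 7 days = 1996-11-05.
Next gap: 8 days. 1996-11-05 + 8 days = 1996-11-13.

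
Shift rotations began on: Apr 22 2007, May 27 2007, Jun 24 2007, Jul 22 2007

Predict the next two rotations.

Aug 26 2007, Sep 23 2007

All dates are Sundays, 35, 28, 28 days apart.
Specifically, the 4th Sunday of each month.
4th Sunday of August 2007: Aug 26 2007.
September 2007 — 4th Sunday is Sep 23 2007.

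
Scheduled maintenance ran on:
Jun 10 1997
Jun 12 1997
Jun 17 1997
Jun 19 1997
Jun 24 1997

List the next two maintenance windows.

Every event lands on a Tuesday or Thursday (gaps cycle 2, 5, 2, 5).
So the schedule is: every Tuesday and Thursday.
The following Thursday is Jun 26 1997.
The following Tuesday is Jul 1 1997.

Jun 26 1997, Jul 1 1997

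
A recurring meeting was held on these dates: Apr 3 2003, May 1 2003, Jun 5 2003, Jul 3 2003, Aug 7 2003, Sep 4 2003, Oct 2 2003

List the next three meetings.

Nov 6 2003, Dec 4 2003, Jan 1 2004

All dates are Thursdays, 28, 35, 28, 35, 28, 28 days apart.
Specifically, the 1st Thursday of each month.
1st Thursday of November 2003: Nov 6 2003.
1st Thursday of December 2003: Dec 4 2003.
January 2004 — 1st Thursday is Jan 1 2004.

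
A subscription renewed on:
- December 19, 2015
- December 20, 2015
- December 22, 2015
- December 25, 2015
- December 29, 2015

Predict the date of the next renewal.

January 3, 2016

Intervals are 1, 2, 3, 4 days — an arithmetic progression with common difference 1.
Next gap: 5 days. December 29, 2015 + 5 days = January 3, 2016.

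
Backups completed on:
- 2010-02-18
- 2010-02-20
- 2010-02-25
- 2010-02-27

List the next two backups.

The gap pattern 2, 5, 2 repeats every 2 events.
These are the Thursdays and Saturdays of each week.
Next Thursday: 2010-03-04.
The following Saturday is 2010-03-06.

2010-03-04, 2010-03-06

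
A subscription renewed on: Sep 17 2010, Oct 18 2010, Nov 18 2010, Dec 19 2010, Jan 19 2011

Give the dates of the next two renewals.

Feb 19 2011, Mar 22 2011

Every event comes 31 days after the last (31, 31, 31, 31).
Jan 19 2011 + 31 days = Feb 19 2011.
Feb 19 2011 + 31 days = Mar 22 2011.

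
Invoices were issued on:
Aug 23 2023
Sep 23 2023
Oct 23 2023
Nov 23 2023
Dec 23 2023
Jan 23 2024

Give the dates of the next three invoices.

Each date is the 23rd; the gaps (31, 30, 31, 30, 31) track the month lengths.
The rule is the 23rd of each month.
Next: February 2024 → Feb 23 2024.
March 2024: Mar 23 2024.
April 2024: Apr 23 2024.

Feb 23 2024, Mar 23 2024, Apr 23 2024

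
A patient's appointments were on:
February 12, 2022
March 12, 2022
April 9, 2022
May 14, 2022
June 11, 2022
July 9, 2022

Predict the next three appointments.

August 13, 2022; September 10, 2022; October 8, 2022

These are Saturdays at 28- or 35-day spacing (28, 28, 35, 28, 28).
The pattern: 2nd Saturday of the month.
August 2022 — 2nd Saturday is August 13, 2022.
2nd Saturday of September 2022: September 10, 2022.
October 2022 — 2nd Saturday is October 8, 2022.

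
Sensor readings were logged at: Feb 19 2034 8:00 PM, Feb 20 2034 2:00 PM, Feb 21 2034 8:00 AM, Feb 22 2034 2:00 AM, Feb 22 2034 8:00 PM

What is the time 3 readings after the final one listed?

The interval is a steady 18 hours (18, 18, 18, 18).
Feb 22 2034 8:00 PM + 18 h = Feb 23 2034 2:00 PM.
Feb 23 2034 2:00 PM + 18 h = Feb 24 2034 8:00 AM.
Feb 24 2034 8:00 AM + 18 h = Feb 25 2034 2:00 AM.

Feb 25 2034 2:00 AM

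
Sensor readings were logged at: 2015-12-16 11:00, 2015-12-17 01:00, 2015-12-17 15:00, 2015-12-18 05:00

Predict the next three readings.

The interval is a steady 14 hours (14, 14, 14).
2015-12-18 05:00 + 14 h = 2015-12-18 19:00.
2015-12-18 19:00 + 14 h = 2015-12-19 09:00.
2015-12-19 09:00 + 14 h = 2015-12-19 23:00.

2015-12-18 19:00, 2015-12-19 09:00, 2015-12-19 23:00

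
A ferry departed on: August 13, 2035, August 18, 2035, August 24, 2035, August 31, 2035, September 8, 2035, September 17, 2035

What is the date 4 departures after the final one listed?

November 2, 2035

The spacing grows by 1 each time: 5, 6, 7, 8, 9 days.
Next gap: 10 days. September 17, 2035 + 10 days = September 27, 2035.
Next gap: 11 days. September 27, 2035 + 11 days = October 8, 2035.
Next gap: 12 days. October 8, 2035 + 12 days = October 20, 2035.
Next gap: 13 days. October 20, 2035 + 13 days = November 2, 2035.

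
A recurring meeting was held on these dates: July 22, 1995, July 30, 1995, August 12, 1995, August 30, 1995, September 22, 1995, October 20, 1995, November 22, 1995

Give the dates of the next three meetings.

Gaps: 8, 13, 18, 23, 28, 33 days — each gap is 5 larger than the previous one.
Next gap: 38 days. November 22, 1995 + 38 days = December 30, 1995.
Next gap: 43 days. December 30, 1995 + 43 days = February 11, 1996.
Next gap: 48 days. February 11, 1996 + 48 days = March 30, 1996.

December 30, 1995; February 11, 1996; March 30, 1996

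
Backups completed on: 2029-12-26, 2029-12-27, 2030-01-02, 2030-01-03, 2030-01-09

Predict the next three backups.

The gap pattern 1, 6, 1, 6 repeats every 2 events.
These are the Wednesdays and Thursdays of each week.
Next Thursday: 2030-01-10.
Next Wednesday: 2030-01-16.
Next Thursday: 2030-01-17.

2030-01-10, 2030-01-16, 2030-01-17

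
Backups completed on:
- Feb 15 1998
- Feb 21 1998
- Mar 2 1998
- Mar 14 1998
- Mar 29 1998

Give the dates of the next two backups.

Apr 16 1998, May 7 1998

The spacing grows by 3 each time: 6, 9, 12, 15 days.
Next gap: 18 days. Mar 29 1998 + 18 days = Apr 16 1998.
Next gap: 21 days. Apr 16 1998 + 21 days = May 7 1998.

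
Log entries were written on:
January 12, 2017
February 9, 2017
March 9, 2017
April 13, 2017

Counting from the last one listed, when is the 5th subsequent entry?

All dates are Thursdays, 28, 28, 35 days apart.
Specifically, the 2nd Thursday of each month.
May 2017 — 2nd Thursday is May 11, 2017.
June 2017 — 2nd Thursday is June 8, 2017.
2nd Thursday of July 2017: July 13, 2017.
August 2017 — 2nd Thursday is August 10, 2017.
2nd Thursday of September 2017: September 14, 2017.

September 14, 2017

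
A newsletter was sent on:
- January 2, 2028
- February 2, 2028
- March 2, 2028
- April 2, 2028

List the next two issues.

The day-of-month is always 2 (31, 29, 31 days between events).
So this recurs on the 2nd of each month.
Next: May 2028 → May 2, 2028.
Next: June 2028 → June 2, 2028.

May 2, 2028; June 2, 2028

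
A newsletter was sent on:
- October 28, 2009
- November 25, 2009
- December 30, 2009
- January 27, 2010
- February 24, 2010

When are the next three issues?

All Wednesdays; the gaps (28, 35, 28, 28) vary with month length.
This is the last Wednesday of each month.
March 2010 ends with Wednesday March 31, 2010.
Last Wednesday of April 2010: April 28, 2010.
Last Wednesday of May 2010: May 26, 2010.

March 31, 2010; April 28, 2010; May 26, 2010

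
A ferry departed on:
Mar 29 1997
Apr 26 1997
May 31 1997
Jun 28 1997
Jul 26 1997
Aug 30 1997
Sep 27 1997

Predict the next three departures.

Oct 25 1997, Nov 29 1997, Dec 27 1997

Every date is a Saturday; gaps 28, 35, 28, 28, 35, 28 days.
Each is the last Saturday of its month (at least one falls on the 29th or later, ruling out '4th Saturday').
October 1997 ends with Saturday Oct 25 1997.
November 1997 ends with Saturday Nov 29 1997.
December 1997 ends with Saturday Dec 27 1997.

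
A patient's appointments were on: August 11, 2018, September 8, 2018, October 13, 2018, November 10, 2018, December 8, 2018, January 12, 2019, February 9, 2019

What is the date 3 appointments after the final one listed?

May 11, 2019

All dates are Saturdays, 28, 35, 28, 28, 35, 28 days apart.
Specifically, the 2nd Saturday of each month.
March 2019 — 2nd Saturday is March 9, 2019.
2nd Saturday of April 2019: April 13, 2019.
May 2019 — 2nd Saturday is May 11, 2019.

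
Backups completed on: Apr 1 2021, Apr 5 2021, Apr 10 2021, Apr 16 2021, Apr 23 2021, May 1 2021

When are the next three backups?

Intervals are 4, 5, 6, 7, 8 days — an arithmetic progression with common difference 1.
Next gap: 9 days. May 1 2021 + 9 days = May 10 2021.
Next gap: 10 days. May 10 2021 + 10 days = May 20 2021.
Next gap: 11 days. May 20 2021 + 11 days = May 31 2021.

May 10 2021, May 20 2021, May 31 2021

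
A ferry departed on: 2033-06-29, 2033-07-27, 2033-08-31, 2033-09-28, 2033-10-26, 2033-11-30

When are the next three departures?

2033-12-28, 2034-01-25, 2034-02-22

These are Wednesdays with 28, 35, 28, 28, 35-day gaps.
Each is the final Wednesday of its month — 2033-06-29 is past the 28th, so '4th Wednesday' doesn't fit.
Last Wednesday of December 2033: 2033-12-28.
January 2034 ends with Wednesday 2034-01-25.
Last Wednesday of February 2034: 2034-02-22.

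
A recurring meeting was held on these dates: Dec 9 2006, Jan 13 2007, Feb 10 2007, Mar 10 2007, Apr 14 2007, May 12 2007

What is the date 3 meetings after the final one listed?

Aug 11 2007

These are Saturdays at 28- or 35-day spacing (35, 28, 28, 35, 28).
The pattern: 2nd Saturday of the month.
2nd Saturday of June 2007: Jun 9 2007.
July 2007 — 2nd Saturday is Jul 14 2007.
August 2007 — 2nd Saturday is Aug 11 2007.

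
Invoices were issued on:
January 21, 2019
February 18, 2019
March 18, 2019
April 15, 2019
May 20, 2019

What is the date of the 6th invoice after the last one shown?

All dates are Mondays, 28, 28, 28, 35 days apart.
Specifically, the 3rd Monday of each month.
June 2019 — 3rd Monday is June 17, 2019.
July 2019 — 3rd Monday is July 15, 2019.
3rd Monday of August 2019: August 19, 2019.
3rd Monday of September 2019: September 16, 2019.
3rd Monday of October 2019: October 21, 2019.
3rd Monday of November 2019: November 18, 2019.

November 18, 2019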